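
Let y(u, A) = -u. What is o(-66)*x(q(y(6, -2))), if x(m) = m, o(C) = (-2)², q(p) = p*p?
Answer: 144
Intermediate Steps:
q(p) = p²
o(C) = 4
o(-66)*x(q(y(6, -2))) = 4*(-1*6)² = 4*(-6)² = 4*36 = 144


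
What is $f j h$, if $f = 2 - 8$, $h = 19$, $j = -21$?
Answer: $2394$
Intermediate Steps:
$f = -6$ ($f = 2 - 8 = -6$)
$f j h = \left(-6\right) \left(-21\right) 19 = 126 \cdot 19 = 2394$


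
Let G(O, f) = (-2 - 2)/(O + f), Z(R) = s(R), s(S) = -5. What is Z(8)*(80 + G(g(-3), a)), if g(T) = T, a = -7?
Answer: -402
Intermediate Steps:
Z(R) = -5
G(O, f) = -4/(O + f)
Z(8)*(80 + G(g(-3), a)) = -5*(80 - 4/(-3 - 7)) = -5*(80 - 4/(-10)) = -5*(80 - 4*(-1/10)) = -5*(80 + 2/5) = -5*402/5 = -402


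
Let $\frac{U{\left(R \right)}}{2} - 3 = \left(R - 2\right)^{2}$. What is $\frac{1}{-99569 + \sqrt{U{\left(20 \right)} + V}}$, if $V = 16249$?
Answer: $- \frac{99569}{9913968858} - \frac{\sqrt{16903}}{9913968858} \approx -1.0056 \cdot 10^{-5}$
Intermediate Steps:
$U{\left(R \right)} = 6 + 2 \left(-2 + R\right)^{2}$ ($U{\left(R \right)} = 6 + 2 \left(R - 2\right)^{2} = 6 + 2 \left(-2 + R\right)^{2}$)
$\frac{1}{-99569 + \sqrt{U{\left(20 \right)} + V}} = \frac{1}{-99569 + \sqrt{\left(6 + 2 \left(-2 + 20\right)^{2}\right) + 16249}} = \frac{1}{-99569 + \sqrt{\left(6 + 2 \cdot 18^{2}\right) + 16249}} = \frac{1}{-99569 + \sqrt{\left(6 + 2 \cdot 324\right) + 16249}} = \frac{1}{-99569 + \sqrt{\left(6 + 648\right) + 16249}} = \frac{1}{-99569 + \sqrt{654 + 16249}} = \frac{1}{-99569 + \sqrt{16903}}$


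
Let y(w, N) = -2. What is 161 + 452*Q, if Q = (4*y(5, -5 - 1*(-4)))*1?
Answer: -3455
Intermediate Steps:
Q = -8 (Q = (4*(-2))*1 = -8*1 = -8)
161 + 452*Q = 161 + 452*(-8) = 161 - 3616 = -3455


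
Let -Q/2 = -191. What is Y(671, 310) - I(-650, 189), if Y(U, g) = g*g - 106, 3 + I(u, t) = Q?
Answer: 95615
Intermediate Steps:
Q = 382 (Q = -2*(-191) = 382)
I(u, t) = 379 (I(u, t) = -3 + 382 = 379)
Y(U, g) = -106 + g² (Y(U, g) = g² - 106 = -106 + g²)
Y(671, 310) - I(-650, 189) = (-106 + 310²) - 1*379 = (-106 + 96100) - 379 = 95994 - 379 = 95615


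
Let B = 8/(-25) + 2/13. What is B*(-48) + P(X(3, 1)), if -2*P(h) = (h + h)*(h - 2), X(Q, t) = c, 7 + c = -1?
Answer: -23408/325 ≈ -72.025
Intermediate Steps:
c = -8 (c = -7 - 1 = -8)
X(Q, t) = -8
P(h) = -h*(-2 + h) (P(h) = -(h + h)*(h - 2)/2 = -2*h*(-2 + h)/2 = -h*(-2 + h))
B = -54/325 (B = 8*(-1/25) + 2*(1/13) = -8/25 + 2/13 = -54/325 ≈ -0.16615)
B*(-48) + P(X(3, 1)) = -54/325*(-48) - 8*(2 - 1*(-8)) = 2592/325 - 8*(2 + 8) = 2592/325 - 8*10 = 2592/325 - 80 = -23408/325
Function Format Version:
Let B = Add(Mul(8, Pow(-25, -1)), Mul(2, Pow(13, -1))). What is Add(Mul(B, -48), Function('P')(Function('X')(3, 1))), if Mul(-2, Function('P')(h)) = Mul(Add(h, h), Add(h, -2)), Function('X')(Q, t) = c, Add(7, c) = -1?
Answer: Rational(-23408, 325) ≈ -72.025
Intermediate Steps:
c = -8 (c = Add(-7, -1) = -8)
Function('X')(Q, t) = -8
Function('P')(h) = Mul(-1, h, Add(-2, h)) (Function('P')(h) = Mul(Rational(-1, 2), Mul(Add(h, h), Add(h, -2))) = Mul(Rational(-1, 2), Mul(Mul(2, h), Add(-2, h))) = Mul(Rational(-1, 2), Mul(2, h, Add(-2, h))) = Mul(-1, h, Add(-2, h)))
B = Rational(-54, 325) (B = Add(Mul(8, Rational(-1, 25)), Mul(2, Rational(1, 13))) = Add(Rational(-8, 25), Rational(2, 13)) = Rational(-54, 325) ≈ -0.16615)
Add(Mul(B, -48), Function('P')(Function('X')(3, 1))) = Add(Mul(Rational(-54, 325), -48), Mul(-8, Add(2, Mul(-1, -8)))) = Add(Rational(2592, 325), Mul(-8, Add(2, 8))) = Add(Rational(2592, 325), Mul(-8, 10)) = Add(Rational(2592, 325), -80) = Rational(-23408, 325)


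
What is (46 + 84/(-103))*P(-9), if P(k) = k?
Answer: -41886/103 ≈ -406.66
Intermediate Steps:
(46 + 84/(-103))*P(-9) = (46 + 84/(-103))*(-9) = (46 + 84*(-1/103))*(-9) = (46 - 84/103)*(-9) = (4654/103)*(-9) = -41886/103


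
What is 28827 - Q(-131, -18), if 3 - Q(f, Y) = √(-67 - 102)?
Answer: 28824 + 13*I ≈ 28824.0 + 13.0*I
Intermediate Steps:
Q(f, Y) = 3 - 13*I (Q(f, Y) = 3 - √(-67 - 102) = 3 - √(-169) = 3 - 13*I)
28827 - Q(-131, -18) = 28827 - (3 - 13*I) = 28827 + (-3 + 13*I) = 28824 + 13*I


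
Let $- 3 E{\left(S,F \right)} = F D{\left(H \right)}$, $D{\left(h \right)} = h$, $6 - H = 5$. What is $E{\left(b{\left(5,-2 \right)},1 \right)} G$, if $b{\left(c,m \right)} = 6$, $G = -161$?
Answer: $\frac{161}{3} \approx 53.667$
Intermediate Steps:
$H = 1$ ($H = 6 - 5 = 1$)
$E{\left(S,F \right)} = - \frac{F}{3}$ ($E{\left(S,F \right)} = - \frac{F 1}{3} = - \frac{F}{3}$)
$E{\left(b{\left(5,-2 \right)},1 \right)} G = \left(- \frac{1}{3}\right) 1 \left(-161\right) = \left(- \frac{1}{3}\right) \left(-161\right) = \frac{161}{3}$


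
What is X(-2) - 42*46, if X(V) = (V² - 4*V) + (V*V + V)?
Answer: -1918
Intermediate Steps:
X(V) = -3*V + 2*V² (X(V) = (V² - 4*V) + (V² + V) = (V² - 4*V) + (V + V²) = -3*V + 2*V²)
X(-2) - 42*46 = -2*(-3 + 2*(-2)) - 42*46 = -2*(-3 - 4) - 1932 = -2*(-7) - 1932 = 14 - 1932 = -1918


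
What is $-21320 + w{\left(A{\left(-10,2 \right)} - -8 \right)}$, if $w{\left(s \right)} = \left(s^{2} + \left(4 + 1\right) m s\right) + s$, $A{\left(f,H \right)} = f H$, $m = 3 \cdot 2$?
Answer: $-21548$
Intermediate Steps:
$m = 6$
$A{\left(f,H \right)} = H f$
$w{\left(s \right)} = s^{2} + 31 s$ ($w{\left(s \right)} = \left(s^{2} + \left(4 + 1\right) 6 s\right) + s = \left(s^{2} + 5 \cdot 6 s\right) + s = \left(s^{2} + 30 s\right) + s = s^{2} + 31 s$)
$-21320 + w{\left(A{\left(-10,2 \right)} - -8 \right)} = -21320 + \left(2 \left(-10\right) - -8\right) \left(31 + \left(2 \left(-10\right) - -8\right)\right) = -21320 + \left(-20 + 8\right) \left(31 + \left(-20 + 8\right)\right) = -21320 - 12 \left(31 - 12\right) = -21320 - 228 = -21548$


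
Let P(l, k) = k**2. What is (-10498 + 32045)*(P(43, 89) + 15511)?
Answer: 504889304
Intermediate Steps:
(-10498 + 32045)*(P(43, 89) + 15511) = (-10498 + 32045)*(89**2 + 15511) = 21547*(7921 + 15511) = 21547*23432 = 504889304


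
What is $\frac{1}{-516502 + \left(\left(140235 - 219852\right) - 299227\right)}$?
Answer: $- \frac{1}{895346} \approx -1.1169 \cdot 10^{-6}$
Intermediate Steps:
$\frac{1}{-516502 + \left(\left(140235 - 219852\right) - 299227\right)} = \frac{1}{-516502 - 378844} = \frac{1}{-895346} = - \frac{1}{895346}$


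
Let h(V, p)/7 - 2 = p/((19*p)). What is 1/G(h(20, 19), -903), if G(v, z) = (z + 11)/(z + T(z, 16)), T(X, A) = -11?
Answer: 457/446 ≈ 1.0247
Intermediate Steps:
h(V, p) = 273/19 (h(V, p) = 14 + 7*(p/((19*p))) = 14 + 7*(p*(1/(19*p))) = 14 + 7*(1/19) = 14 + 7/19 = 273/19)
G(v, z) = (11 + z)/(-11 + z) (G(v, z) = (z + 11)/(z - 11) = (11 + z)/(-11 + z))
1/G(h(20, 19), -903) = 1/((11 - 903)/(-11 - 903)) = 1/(-892/(-914)) = 1/(-1/914*(-892)) = 1/(446/457) = 457/446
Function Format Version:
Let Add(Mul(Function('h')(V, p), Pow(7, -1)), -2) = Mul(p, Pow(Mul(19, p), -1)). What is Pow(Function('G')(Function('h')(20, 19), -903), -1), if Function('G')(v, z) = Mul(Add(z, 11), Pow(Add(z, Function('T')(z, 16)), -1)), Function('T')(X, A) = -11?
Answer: Rational(457, 446) ≈ 1.0247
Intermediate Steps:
Function('h')(V, p) = Rational(273, 19) (Function('h')(V, p) = Add(14, Mul(7, Mul(p, Pow(Mul(19, p), -1)))) = Add(14, Mul(7, Mul(p, Mul(Rational(1, 19), Pow(p, -1))))) = Add(14, Mul(7, Rational(1, 19))) = Add(14, Rational(7, 19)) = Rational(273, 19))
Function('G')(v, z) = Mul(Pow(Add(-11, z), -1), Add(11, z)) (Function('G')(v, z) = Mul(Add(z, 11), Pow(Add(z, -11), -1)) = Mul(Add(11, z), Pow(Add(-11, z), -1)) = Mul(Pow(Add(-11, z), -1), Add(11, z)))
Pow(Function('G')(Function('h')(20, 19), -903), -1) = Pow(Mul(Pow(Add(-11, -903), -1), Add(11, -903)), -1) = Pow(Mul(Pow(-914, -1), -892), -1) = Pow(Mul(Rational(-1, 914), -892), -1) = Pow(Rational(446, 457), -1) = Rational(457, 446)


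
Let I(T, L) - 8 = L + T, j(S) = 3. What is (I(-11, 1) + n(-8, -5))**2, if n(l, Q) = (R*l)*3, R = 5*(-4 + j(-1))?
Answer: 13924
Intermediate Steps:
I(T, L) = 8 + L + T (I(T, L) = 8 + (L + T) = 8 + L + T)
R = -5 (R = 5*(-4 + 3) = 5*(-1) = -5)
n(l, Q) = -15*l (n(l, Q) = -5*l*3 = -15*l)
(I(-11, 1) + n(-8, -5))**2 = ((8 + 1 - 11) - 15*(-8))**2 = (-2 + 120)**2 = 118**2 = 13924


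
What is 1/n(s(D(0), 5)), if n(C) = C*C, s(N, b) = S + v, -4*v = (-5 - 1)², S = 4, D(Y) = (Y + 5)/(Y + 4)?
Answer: 1/25 ≈ 0.040000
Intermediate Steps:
D(Y) = (5 + Y)/(4 + Y)
v = -9 (v = -(-5 - 1)²/4 = -¼*(-6)² = -¼*36 = -9)
s(N, b) = -5 (s(N, b) = 4 - 9 = -5)
n(C) = C²
1/n(s(D(0), 5)) = 1/((-5)²) = 1/25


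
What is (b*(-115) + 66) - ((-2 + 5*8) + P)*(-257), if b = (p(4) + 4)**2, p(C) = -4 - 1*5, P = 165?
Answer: 49362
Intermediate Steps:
p(C) = -9 (p(C) = -4 - 5 = -9)
b = 25 (b = (-9 + 4)**2 = (-5)**2 = 25)
(b*(-115) + 66) - ((-2 + 5*8) + P)*(-257) = (25*(-115) + 66) - ((-2 + 5*8) + 165)*(-257) = (-2875 + 66) - ((-2 + 40) + 165)*(-257) = -2809 - (38 + 165)*(-257) = -2809 - 203*(-257) = -2809 - 1*(-52171) = -2809 + 52171 = 49362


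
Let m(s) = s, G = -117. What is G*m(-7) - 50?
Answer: 769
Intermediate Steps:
G*m(-7) - 50 = -117*(-7) - 50 = 819 - 50 = 769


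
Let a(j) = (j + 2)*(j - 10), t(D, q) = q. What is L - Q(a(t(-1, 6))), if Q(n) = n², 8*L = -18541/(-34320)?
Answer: -281130899/274560 ≈ -1023.9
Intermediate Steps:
a(j) = (-10 + j)*(2 + j) (a(j) = (2 + j)*(-10 + j) = (-10 + j)*(2 + j))
L = 18541/274560 (L = (-18541/(-34320))/8 = (-18541*(-1/34320))/8 = (⅛)*(18541/34320) = 18541/274560 ≈ 0.067530)
L - Q(a(t(-1, 6))) = 18541/274560 - (-20 + 6² - 8*6)² = 18541/274560 - (-20 + 36 - 48)² = 18541/274560 - 1*(-32)² = 18541/274560 - 1*1024 = 18541/274560 - 1024 = -281130899/274560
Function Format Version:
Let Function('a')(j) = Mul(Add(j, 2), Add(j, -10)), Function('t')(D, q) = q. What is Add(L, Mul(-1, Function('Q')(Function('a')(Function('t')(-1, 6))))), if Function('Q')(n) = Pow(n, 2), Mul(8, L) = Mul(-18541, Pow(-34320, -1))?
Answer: Rational(-281130899, 274560) ≈ -1023.9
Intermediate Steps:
Function('a')(j) = Mul(Add(-10, j), Add(2, j)) (Function('a')(j) = Mul(Add(2, j), Add(-10, j)) = Mul(Add(-10, j), Add(2, j)))
L = Rational(18541, 274560) (L = Mul(Rational(1, 8), Mul(-18541, Pow(-34320, -1))) = Mul(Rational(1, 8), Mul(-18541, Rational(-1, 34320))) = Mul(Rational(1, 8), Rational(18541, 34320)) = Rational(18541, 274560) ≈ 0.067530)
Add(L, Mul(-1, Function('Q')(Function('a')(Function('t')(-1, 6))))) = Add(Rational(18541, 274560), Mul(-1, Pow(Add(-20, Pow(6, 2), Mul(-8, 6)), 2))) = Add(Rational(18541, 274560), Mul(-1, Pow(Add(-20, 36, -48), 2))) = Add(Rational(18541, 274560), Mul(-1, Pow(-32, 2))) = Add(Rational(18541, 274560), Mul(-1, 1024)) = Add(Rational(18541, 274560), -1024) = Rational(-281130899, 274560)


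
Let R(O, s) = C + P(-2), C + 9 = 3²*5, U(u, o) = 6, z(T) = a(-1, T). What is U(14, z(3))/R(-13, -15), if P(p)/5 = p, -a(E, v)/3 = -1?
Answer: 3/13 ≈ 0.23077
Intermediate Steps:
a(E, v) = 3 (a(E, v) = -3*(-1) = 3)
z(T) = 3
P(p) = 5*p
C = 36 (C = -9 + 3²*5 = -9 + 9*5 = -9 + 45 = 36)
R(O, s) = 26 (R(O, s) = 36 + 5*(-2) = 36 - 10 = 26)
U(14, z(3))/R(-13, -15) = 6/26 = 6*(1/26) = 3/13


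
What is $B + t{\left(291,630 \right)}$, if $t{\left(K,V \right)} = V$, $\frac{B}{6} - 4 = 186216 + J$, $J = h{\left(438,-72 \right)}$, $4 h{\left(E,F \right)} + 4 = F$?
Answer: $1117836$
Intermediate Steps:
$h{\left(E,F \right)} = -1 + \frac{F}{4}$
$J = -19$ ($J = -1 + \frac{1}{4} \left(-72\right) = -1 - 18 = -19$)
$B = 1117206$ ($B = 24 + 6 \left(186216 - 19\right) = 24 + 6 \cdot 186197 = 24 + 1117182 = 1117206$)
$B + t{\left(291,630 \right)} = 1117206 + 630 = 1117836$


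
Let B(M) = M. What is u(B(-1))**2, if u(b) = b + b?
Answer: 4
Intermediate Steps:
u(b) = 2*b
u(B(-1))**2 = (2*(-1))**2 = (-2)**2 = 4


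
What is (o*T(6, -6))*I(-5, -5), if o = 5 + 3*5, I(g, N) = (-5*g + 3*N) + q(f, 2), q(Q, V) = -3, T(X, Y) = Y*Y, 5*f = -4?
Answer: 5040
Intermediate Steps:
f = -⅘ (f = (⅕)*(-4) = -⅘ ≈ -0.80000)
T(X, Y) = Y²
I(g, N) = -3 - 5*g + 3*N (I(g, N) = (-5*g + 3*N) - 3 = -3 - 5*g + 3*N)
o = 20 (o = 5 + 15 = 20)
(o*T(6, -6))*I(-5, -5) = (20*(-6)²)*(-3 - 5*(-5) + 3*(-5)) = (20*36)*(-3 + 25 - 15) = 720*7 = 5040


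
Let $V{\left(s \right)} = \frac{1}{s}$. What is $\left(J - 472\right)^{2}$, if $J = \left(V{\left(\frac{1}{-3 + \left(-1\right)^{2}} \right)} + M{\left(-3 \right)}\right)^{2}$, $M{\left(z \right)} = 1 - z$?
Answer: $219024$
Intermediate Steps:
$J = 4$ ($J = \left(\frac{1}{\frac{1}{-3 + \left(-1\right)^{2}}} + \left(1 - -3\right)\right)^{2} = \left(\frac{1}{\frac{1}{-3 + 1}} + \left(1 + 3\right)\right)^{2} = \left(\frac{1}{\frac{1}{-2}} + 4\right)^{2} = \left(\frac{1}{- \frac{1}{2}} + 4\right)^{2} = \left(-2 + 4\right)^{2} = 2^{2} = 4$)
$\left(J - 472\right)^{2} = \left(4 - 472\right)^{2} = \left(-468\right)^{2} = 219024$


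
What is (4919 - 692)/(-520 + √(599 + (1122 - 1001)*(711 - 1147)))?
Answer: -732680/107519 - 1409*I*√52157/107519 ≈ -6.8144 - 2.9928*I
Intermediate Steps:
(4919 - 692)/(-520 + √(599 + (1122 - 1001)*(711 - 1147))) = 4227/(-520 + √(599 + 121*(-436))) = 4227/(-520 + √(599 - 52756)) = 4227/(-520 + √(-52157)) = 4227/(-520 + I*√52157)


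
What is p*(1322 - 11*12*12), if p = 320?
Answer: -83840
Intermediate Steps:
p*(1322 - 11*12*12) = 320*(1322 - 11*12*12) = 320*(1322 - 132*12) = 320*(1322 - 1584) = 320*(-262) = -83840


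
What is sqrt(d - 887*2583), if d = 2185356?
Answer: I*sqrt(105765) ≈ 325.22*I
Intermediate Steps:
sqrt(d - 887*2583) = sqrt(2185356 - 887*2583) = sqrt(2185356 - 2291121) = sqrt(-105765) = I*sqrt(105765)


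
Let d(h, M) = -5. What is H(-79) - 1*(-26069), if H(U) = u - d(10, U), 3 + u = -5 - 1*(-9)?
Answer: 26075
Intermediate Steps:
u = 1 (u = -3 + (-5 - 1*(-9)) = -3 + (-5 + 9) = -3 + 4 = 1)
H(U) = 6 (H(U) = 1 - 1*(-5) = 1 + 5 = 6)
H(-79) - 1*(-26069) = 6 - 1*(-26069) = 6 + 26069 = 26075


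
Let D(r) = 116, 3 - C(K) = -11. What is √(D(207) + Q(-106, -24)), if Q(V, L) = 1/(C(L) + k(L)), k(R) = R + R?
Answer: √134062/34 ≈ 10.769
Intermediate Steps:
C(K) = 14 (C(K) = 3 - 1*(-11) = 3 + 11 = 14)
k(R) = 2*R
Q(V, L) = 1/(14 + 2*L)
√(D(207) + Q(-106, -24)) = √(116 + 1/(2*(7 - 24))) = √(116 + (½)/(-17)) = √(116 + (½)*(-1/17)) = √(116 - 1/34) = √(3943/34) = √134062/34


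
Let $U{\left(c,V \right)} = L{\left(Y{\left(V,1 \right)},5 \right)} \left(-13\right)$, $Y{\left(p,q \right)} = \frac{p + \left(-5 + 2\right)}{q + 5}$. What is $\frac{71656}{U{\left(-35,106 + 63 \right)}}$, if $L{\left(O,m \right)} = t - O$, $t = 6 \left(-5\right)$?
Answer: $\frac{16536}{173} \approx 95.584$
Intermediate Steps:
$t = -30$
$Y{\left(p,q \right)} = \frac{-3 + p}{5 + q}$ ($Y{\left(p,q \right)} = \frac{p - 3}{5 + q} = \frac{-3 + p}{5 + q}$)
$L{\left(O,m \right)} = -30 - O$
$U{\left(c,V \right)} = \frac{767}{2} + \frac{13 V}{6}$ ($U{\left(c,V \right)} = \left(-30 - \frac{-3 + V}{5 + 1}\right) \left(-13\right) = \left(-30 - \frac{-3 + V}{6}\right) \left(-13\right) = \left(-30 - \left(- \frac{1}{2} + \frac{V}{6}\right)\right) \left(-13\right) = \left(- \frac{59}{2} - \frac{V}{6}\right) \left(-13\right) = \frac{767}{2} + \frac{13 V}{6}$)
$\frac{71656}{U{\left(-35,106 + 63 \right)}} = \frac{71656}{\frac{767}{2} + \frac{13 \left(106 + 63\right)}{6}} = \frac{71656}{\frac{767}{2} + \frac{13}{6} \cdot 169} = \frac{71656}{\frac{767}{2} + \frac{2197}{6}} = \frac{71656}{\frac{2249}{3}} = 71656 \cdot \frac{3}{2249} = \frac{16536}{173}$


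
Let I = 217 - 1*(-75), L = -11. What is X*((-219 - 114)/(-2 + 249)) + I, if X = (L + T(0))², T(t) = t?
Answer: 31831/247 ≈ 128.87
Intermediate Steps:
I = 292 (I = 217 + 75 = 292)
X = 121 (X = (-11 + 0)² = (-11)² = 121)
X*((-219 - 114)/(-2 + 249)) + I = 121*((-219 - 114)/(-2 + 249)) + 292 = 121*(-333/247) + 292 = -40293/247 + 292 = 31831/247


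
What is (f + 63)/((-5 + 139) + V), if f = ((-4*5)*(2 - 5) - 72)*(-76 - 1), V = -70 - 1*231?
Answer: -987/167 ≈ -5.9102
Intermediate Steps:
V = -301 (V = -70 - 231 = -301)
f = 924 (f = (-20*(-3) - 72)*(-77) = (60 - 72)*(-77) = -12*(-77) = 924)
(f + 63)/((-5 + 139) + V) = (924 + 63)/((-5 + 139) - 301) = 987/(134 - 301) = 987/(-167) = 987*(-1/167) = -987/167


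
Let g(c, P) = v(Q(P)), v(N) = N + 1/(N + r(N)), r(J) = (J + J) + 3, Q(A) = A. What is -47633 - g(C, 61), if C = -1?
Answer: -8871085/186 ≈ -47694.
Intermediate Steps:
r(J) = 3 + 2*J (r(J) = 2*J + 3 = 3 + 2*J)
v(N) = N + 1/(3 + 3*N) (v(N) = N + 1/(N + (3 + 2*N)) = N + 1/(3 + 3*N))
g(c, P) = (1/3 + P + P**2)/(1 + P)
-47633 - g(C, 61) = -47633 - (1/3 + 61 + 61**2)/(1 + 61) = -47633 - (1/3 + 61 + 3721)/62 = -47633 - 11347/(62*3) = -47633 - 1*11347/186 = -47633 - 11347/186 = -8871085/186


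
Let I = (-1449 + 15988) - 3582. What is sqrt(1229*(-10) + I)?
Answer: I*sqrt(1333) ≈ 36.51*I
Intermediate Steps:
I = 10957 (I = 14539 - 3582 = 10957)
sqrt(1229*(-10) + I) = sqrt(1229*(-10) + 10957) = sqrt(-12290 + 10957) = sqrt(-1333) = I*sqrt(1333)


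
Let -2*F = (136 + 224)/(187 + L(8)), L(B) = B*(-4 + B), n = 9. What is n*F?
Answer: -540/73 ≈ -7.3973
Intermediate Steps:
F = -60/73 (F = -(136 + 224)/(2*(187 + 8*(-4 + 8))) = -180/(187 + 8*4) = -180/(187 + 32) = -180/219 = -1/2*120/73 = -60/73 ≈ -0.82192)
n*F = 9*(-60/73) = -540/73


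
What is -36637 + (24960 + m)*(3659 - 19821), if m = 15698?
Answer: -657151233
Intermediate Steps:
-36637 + (24960 + m)*(3659 - 19821) = -36637 + (24960 + 15698)*(3659 - 19821) = -36637 + 40658*(-16162) = -36637 - 657114596 = -657151233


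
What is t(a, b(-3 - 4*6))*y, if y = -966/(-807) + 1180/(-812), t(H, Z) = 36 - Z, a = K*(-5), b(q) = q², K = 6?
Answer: 1384911/7801 ≈ 177.53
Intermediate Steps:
a = -30 (a = 6*(-5) = -30)
y = -13989/54607 (y = -966*(-1/807) + 1180*(-1/812) = 322/269 - 295/203 = -13989/54607 ≈ -0.25618)
t(a, b(-3 - 4*6))*y = (36 - (-3 - 4*6)²)*(-13989/54607) = (36 - (-3 - 24)²)*(-13989/54607) = (36 - 1*(-27)²)*(-13989/54607) = (36 - 1*729)*(-13989/54607) = (36 - 729)*(-13989/54607) = -693*(-13989/54607) = 1384911/7801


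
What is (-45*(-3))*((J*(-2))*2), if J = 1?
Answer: -540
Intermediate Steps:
(-45*(-3))*((J*(-2))*2) = (-45*(-3))*((1*(-2))*2) = 135*(-2*2) = 135*(-4) = -540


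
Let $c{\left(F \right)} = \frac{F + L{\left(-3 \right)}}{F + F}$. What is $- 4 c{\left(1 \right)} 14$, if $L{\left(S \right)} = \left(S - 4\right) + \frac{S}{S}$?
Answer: $140$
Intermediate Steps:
$L{\left(S \right)} = -3 + S$ ($L{\left(S \right)} = \left(-4 + S\right) + 1 = -3 + S$)
$c{\left(F \right)} = \frac{-6 + F}{2 F}$ ($c{\left(F \right)} = \frac{F - 6}{F + F} = \frac{F - 6}{2 F} = \left(-6 + F\right) \frac{1}{2 F} = \frac{-6 + F}{2 F}$)
$- 4 c{\left(1 \right)} 14 = - 4 \frac{-6 + 1}{2 \cdot 1} \cdot 14 = - 4 \cdot \frac{1}{2} \cdot 1 \left(-5\right) 14 = \left(-4\right) \left(- \frac{5}{2}\right) 14 = 10 \cdot 14 = 140$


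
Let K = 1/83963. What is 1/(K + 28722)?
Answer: 83963/2411585287 ≈ 3.4817e-5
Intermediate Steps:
K = 1/83963 ≈ 1.1910e-5
1/(K + 28722) = 1/(1/83963 + 28722) = 1/(2411585287/83963) = 83963/2411585287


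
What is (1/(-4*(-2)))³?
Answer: 1/512 ≈ 0.0019531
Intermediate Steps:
(1/(-4*(-2)))³ = (1/8)³ = (⅛)³ = 1/512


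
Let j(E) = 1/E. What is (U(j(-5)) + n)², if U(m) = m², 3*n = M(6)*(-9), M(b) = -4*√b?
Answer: 540001/625 + 24*√6/25 ≈ 866.35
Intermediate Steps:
n = 12*√6 (n = (-4*√6*(-9))/3 = (36*√6)/3 = 12*√6 ≈ 29.394)
(U(j(-5)) + n)² = ((1/(-5))² + 12*√6)² = ((-⅕)² + 12*√6)² = (1/25 + 12*√6)²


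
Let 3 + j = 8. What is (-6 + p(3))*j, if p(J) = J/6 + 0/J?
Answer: -55/2 ≈ -27.500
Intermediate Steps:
j = 5 (j = -3 + 8 = 5)
p(J) = J/6 (p(J) = J*(⅙) + 0 = J/6 + 0 = J/6)
(-6 + p(3))*j = (-6 + (⅙)*3)*5 = (-6 + ½)*5 = -11/2*5 = -55/2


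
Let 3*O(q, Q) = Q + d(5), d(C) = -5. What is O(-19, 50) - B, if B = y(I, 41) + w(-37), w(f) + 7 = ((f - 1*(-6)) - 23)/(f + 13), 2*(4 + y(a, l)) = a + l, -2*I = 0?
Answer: 13/4 ≈ 3.2500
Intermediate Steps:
I = 0 (I = -1/2*0 = 0)
y(a, l) = -4 + a/2 + l/2 (y(a, l) = -4 + (a + l)/2 = -4 + (a/2 + l/2) = -4 + a/2 + l/2)
w(f) = -7 + (-17 + f)/(13 + f) (w(f) = -7 + ((f - 1*(-6)) - 23)/(f + 13) = -7 + ((f + 6) - 23)/(13 + f) = -7 + ((6 + f) - 23)/(13 + f) = -7 + (-17 + f)/(13 + f))
O(q, Q) = -5/3 + Q/3 (O(q, Q) = (Q - 5)/3 = (-5 + Q)/3 = -5/3 + Q/3)
B = 47/4 (B = (-4 + (1/2)*0 + (1/2)*41) + 6*(-18 - 1*(-37))/(13 - 37) = (-4 + 0 + 41/2) + 6*(-18 + 37)/(-24) = 33/2 + 6*(-1/24)*19 = 33/2 - 19/4 = 47/4 ≈ 11.750)
O(-19, 50) - B = (-5/3 + (1/3)*50) - 1*47/4 = (-5/3 + 50/3) - 47/4 = 15 - 47/4 = 13/4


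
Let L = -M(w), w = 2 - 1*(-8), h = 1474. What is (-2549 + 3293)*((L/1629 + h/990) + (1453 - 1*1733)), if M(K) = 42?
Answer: -562633384/2715 ≈ -2.0723e+5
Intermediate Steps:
w = 10 (w = 2 + 8 = 10)
L = -42 (L = -1*42 = -42)
(-2549 + 3293)*((L/1629 + h/990) + (1453 - 1*1733)) = (-2549 + 3293)*((-42/1629 + 1474/990) + (1453 - 1*1733)) = 744*((-42*1/1629 + 1474*(1/990)) + (1453 - 1733)) = 744*((-14/543 + 67/45) - 280) = 744*(11917/8145 - 280) = 744*(-2268683/8145) = -562633384/2715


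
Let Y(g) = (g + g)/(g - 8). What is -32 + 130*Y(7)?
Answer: -1852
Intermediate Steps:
Y(g) = 2*g/(-8 + g) (Y(g) = (2*g)/(-8 + g) = 2*g/(-8 + g))
-32 + 130*Y(7) = -32 + 130*(2*7/(-8 + 7)) = -32 + 130*(2*7/(-1)) = -32 + 130*(2*7*(-1)) = -32 + 130*(-14) = -32 - 1820 = -1852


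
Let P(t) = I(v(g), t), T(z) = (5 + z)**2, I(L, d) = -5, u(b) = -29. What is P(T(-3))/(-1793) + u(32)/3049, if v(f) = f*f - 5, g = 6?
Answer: -36752/5466857 ≈ -0.0067227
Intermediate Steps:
v(f) = -5 + f**2 (v(f) = f**2 - 5 = -5 + f**2)
P(t) = -5
P(T(-3))/(-1793) + u(32)/3049 = -5/(-1793) - 29/3049 = -5*(-1/1793) - 29*1/3049 = 5/1793 - 29/3049 = -36752/5466857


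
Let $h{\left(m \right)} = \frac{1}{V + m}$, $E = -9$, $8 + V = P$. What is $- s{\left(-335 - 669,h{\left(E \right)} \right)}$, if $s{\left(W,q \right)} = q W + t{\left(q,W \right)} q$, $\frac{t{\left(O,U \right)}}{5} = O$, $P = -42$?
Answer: $- \frac{59241}{3481} \approx -17.018$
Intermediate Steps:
$t{\left(O,U \right)} = 5 O$
$V = -50$ ($V = -8 - 42 = -50$)
$h{\left(m \right)} = \frac{1}{-50 + m}$
$s{\left(W,q \right)} = 5 q^{2} + W q$ ($s{\left(W,q \right)} = q W + 5 q q = W q + 5 q^{2} = 5 q^{2} + W q$)
$- s{\left(-335 - 669,h{\left(E \right)} \right)} = - \frac{\left(-335 - 669\right) + \frac{5}{-50 - 9}}{-50 - 9} = - \frac{\left(-335 - 669\right) + \frac{5}{-59}}{-59} = - \frac{\left(-1\right) \left(-1004 + 5 \left(- \frac{1}{59}\right)\right)}{59} = - \frac{\left(-1\right) \left(-1004 - \frac{5}{59}\right)}{59} = - \frac{\left(-1\right) \left(-59241\right)}{59 \cdot 59} = \left(-1\right) \frac{59241}{3481} = - \frac{59241}{3481}$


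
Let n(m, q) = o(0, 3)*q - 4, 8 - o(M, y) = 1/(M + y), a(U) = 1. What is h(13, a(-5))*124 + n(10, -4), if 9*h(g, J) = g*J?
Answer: 1300/9 ≈ 144.44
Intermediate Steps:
o(M, y) = 8 - 1/(M + y)
h(g, J) = J*g/9 (h(g, J) = (g*J)/9 = (J*g)/9 = J*g/9)
n(m, q) = -4 + 23*q/3 (n(m, q) = ((-1 + 8*0 + 8*3)/(0 + 3))*q - 4 = ((-1 + 0 + 24)/3)*q - 4 = ((1/3)*23)*q - 4 = 23*q/3 - 4 = -4 + 23*q/3)
h(13, a(-5))*124 + n(10, -4) = ((1/9)*1*13)*124 + (-4 + (23/3)*(-4)) = (13/9)*124 + (-4 - 92/3) = 1612/9 - 104/3 = 1300/9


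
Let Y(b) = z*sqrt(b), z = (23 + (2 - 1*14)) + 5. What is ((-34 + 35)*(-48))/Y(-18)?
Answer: I*sqrt(2)/2 ≈ 0.70711*I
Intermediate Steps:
z = 16 (z = (23 + (2 - 14)) + 5 = (23 - 12) + 5 = 11 + 5 = 16)
Y(b) = 16*sqrt(b)
((-34 + 35)*(-48))/Y(-18) = ((-34 + 35)*(-48))/((16*sqrt(-18))) = (1*(-48))/((16*(3*I*sqrt(2)))) = -48*(-I*sqrt(2)/96) = -(-1)*I*sqrt(2)/2 = I*sqrt(2)/2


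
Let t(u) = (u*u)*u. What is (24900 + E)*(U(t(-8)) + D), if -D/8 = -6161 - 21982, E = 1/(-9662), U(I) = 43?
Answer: 54176343945413/9662 ≈ 5.6072e+9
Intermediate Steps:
t(u) = u**3 (t(u) = u**2*u = u**3)
E = -1/9662 ≈ -0.00010350
D = 225144 (D = -8*(-6161 - 21982) = -8*(-28143) = 225144)
(24900 + E)*(U(t(-8)) + D) = (24900 - 1/9662)*(43 + 225144) = (240583799/9662)*225187 = 54176343945413/9662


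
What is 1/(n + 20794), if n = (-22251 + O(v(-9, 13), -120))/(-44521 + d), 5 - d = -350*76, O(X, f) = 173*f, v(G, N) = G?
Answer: 5972/124196105 ≈ 4.8085e-5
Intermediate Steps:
d = 26605 (d = 5 - (-350)*76 = 5 - 1*(-26600) = 5 + 26600 = 26605)
n = 14337/5972 (n = (-22251 + 173*(-120))/(-44521 + 26605) = (-22251 - 20760)/(-17916) = -43011*(-1/17916) = 14337/5972 ≈ 2.4007)
1/(n + 20794) = 1/(14337/5972 + 20794) = 1/(124196105/5972) = 5972/124196105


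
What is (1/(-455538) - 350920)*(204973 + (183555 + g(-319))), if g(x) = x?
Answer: -20686026480138283/151846 ≈ -1.3623e+11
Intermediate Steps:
(1/(-455538) - 350920)*(204973 + (183555 + g(-319))) = (1/(-455538) - 350920)*(204973 + (183555 - 319)) = (-1/455538 - 350920)*(204973 + 183236) = -159857394961/455538*388209 = -20686026480138283/151846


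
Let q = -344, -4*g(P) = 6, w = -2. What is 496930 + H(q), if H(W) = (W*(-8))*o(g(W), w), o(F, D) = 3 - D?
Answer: 510690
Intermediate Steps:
g(P) = -3/2 (g(P) = -¼*6 = -3/2)
H(W) = -40*W (H(W) = (W*(-8))*(3 - 1*(-2)) = (-8*W)*(3 + 2) = -8*W*5 = -40*W)
496930 + H(q) = 496930 - 40*(-344) = 496930 + 13760 = 510690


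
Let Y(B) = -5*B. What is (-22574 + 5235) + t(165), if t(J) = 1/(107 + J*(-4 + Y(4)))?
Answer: -66807168/3853 ≈ -17339.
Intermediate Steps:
t(J) = 1/(107 - 24*J) (t(J) = 1/(107 + J*(-4 - 5*4)) = 1/(107 + J*(-4 - 20)) = 1/(107 + J*(-24)) = 1/(107 - 24*J))
(-22574 + 5235) + t(165) = (-22574 + 5235) - 1/(-107 + 24*165) = -17339 - 1/(-107 + 3960) = -17339 - 1/3853 = -66807168/3853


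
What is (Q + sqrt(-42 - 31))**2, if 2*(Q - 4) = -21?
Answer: (13 - 2*I*sqrt(73))**2/4 ≈ -30.75 - 111.07*I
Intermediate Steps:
Q = -13/2 (Q = 4 + (1/2)*(-21) = 4 - 21/2 = -13/2 ≈ -6.5000)
(Q + sqrt(-42 - 31))**2 = (-13/2 + sqrt(-42 - 31))**2 = (-13/2 + sqrt(-73))**2 = (-13/2 + I*sqrt(73))**2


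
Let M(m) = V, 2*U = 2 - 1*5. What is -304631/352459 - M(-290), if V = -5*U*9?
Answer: -48191227/704918 ≈ -68.364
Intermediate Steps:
U = -3/2 (U = (2 - 1*5)/2 = (2 - 5)/2 = (½)*(-3) = -3/2 ≈ -1.5000)
V = 135/2 (V = -5*(-3/2)*9 = (15/2)*9 = 135/2 ≈ 67.500)
M(m) = 135/2
-304631/352459 - M(-290) = -304631/352459 - 1*135/2 = -304631*1/352459 - 135/2 = -304631/352459 - 135/2 = -48191227/704918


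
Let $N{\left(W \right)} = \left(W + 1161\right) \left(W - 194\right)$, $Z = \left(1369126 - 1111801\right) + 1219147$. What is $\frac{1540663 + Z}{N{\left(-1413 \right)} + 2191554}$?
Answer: $\frac{3017135}{2596518} \approx 1.162$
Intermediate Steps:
$Z = 1476472$ ($Z = 257325 + 1219147 = 1476472$)
$N{\left(W \right)} = \left(-194 + W\right) \left(1161 + W\right)$ ($N{\left(W \right)} = \left(1161 + W\right) \left(-194 + W\right) = \left(-194 + W\right) \left(1161 + W\right)$)
$\frac{1540663 + Z}{N{\left(-1413 \right)} + 2191554} = \frac{1540663 + 1476472}{\left(-225234 + \left(-1413\right)^{2} + 967 \left(-1413\right)\right) + 2191554} = \frac{3017135}{\left(-225234 + 1996569 - 1366371\right) + 2191554} = \frac{3017135}{404964 + 2191554} = \frac{3017135}{2596518}$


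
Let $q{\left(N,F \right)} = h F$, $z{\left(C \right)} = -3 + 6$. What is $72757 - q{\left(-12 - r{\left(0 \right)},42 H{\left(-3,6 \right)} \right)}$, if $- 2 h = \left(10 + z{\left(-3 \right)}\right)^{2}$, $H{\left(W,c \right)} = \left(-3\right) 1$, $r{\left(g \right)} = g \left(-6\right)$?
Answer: $62110$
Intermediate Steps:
$r{\left(g \right)} = - 6 g$
$z{\left(C \right)} = 3$
$H{\left(W,c \right)} = -3$
$h = - \frac{169}{2}$ ($h = - \frac{\left(10 + 3\right)^{2}}{2} = - \frac{13^{2}}{2} = \left(- \frac{1}{2}\right) 169 = - \frac{169}{2} \approx -84.5$)
$q{\left(N,F \right)} = - \frac{169 F}{2}$
$72757 - q{\left(-12 - r{\left(0 \right)},42 H{\left(-3,6 \right)} \right)} = 72757 - - \frac{169 \cdot 42 \left(-3\right)}{2} = 72757 - \left(- \frac{169}{2}\right) \left(-126\right) = 72757 - 10647 = 62110$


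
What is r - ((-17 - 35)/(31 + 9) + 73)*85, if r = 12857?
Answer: 13525/2 ≈ 6762.5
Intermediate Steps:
r - ((-17 - 35)/(31 + 9) + 73)*85 = 12857 - ((-17 - 35)/(31 + 9) + 73)*85 = 12857 - (-52/40 + 73)*85 = 12857 - (-52*1/40 + 73)*85 = 12857 - (-13/10 + 73)*85 = 12857 - 717*85/10 = 12857 - 1*12189/2 = 12857 - 12189/2 = 13525/2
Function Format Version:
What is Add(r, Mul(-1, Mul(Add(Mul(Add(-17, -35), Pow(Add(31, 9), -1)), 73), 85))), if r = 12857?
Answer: Rational(13525, 2) ≈ 6762.5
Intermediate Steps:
Add(r, Mul(-1, Mul(Add(Mul(Add(-17, -35), Pow(Add(31, 9), -1)), 73), 85))) = Add(12857, Mul(-1, Mul(Add(Mul(Add(-17, -35), Pow(Add(31, 9), -1)), 73), 85))) = Add(12857, Mul(-1, Mul(Add(Mul(-52, Pow(40, -1)), 73), 85))) = Add(12857, Mul(-1, Mul(Add(Mul(-52, Rational(1, 40)), 73), 85))) = Add(12857, Mul(-1, Mul(Add(Rational(-13, 10), 73), 85))) = Add(12857, Mul(-1, Mul(Rational(717, 10), 85))) = Add(12857, Mul(-1, Rational(12189, 2))) = Add(12857, Rational(-12189, 2)) = Rational(13525, 2)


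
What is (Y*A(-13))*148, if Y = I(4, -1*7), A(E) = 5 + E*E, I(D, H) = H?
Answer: -180264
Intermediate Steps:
A(E) = 5 + E²
Y = -7 (Y = -1*7 = -7)
(Y*A(-13))*148 = -7*(5 + (-13)²)*148 = -7*(5 + 169)*148 = -7*174*148 = -1218*148 = -180264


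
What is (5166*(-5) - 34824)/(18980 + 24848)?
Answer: -30327/21914 ≈ -1.3839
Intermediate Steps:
(5166*(-5) - 34824)/(18980 + 24848) = (-25830 - 34824)/43828 = -60654*1/43828 = -30327/21914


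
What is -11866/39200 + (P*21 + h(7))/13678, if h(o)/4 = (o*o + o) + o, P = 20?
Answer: -4855741/19149200 ≈ -0.25357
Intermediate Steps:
h(o) = 4*o² + 8*o (h(o) = 4*((o*o + o) + o) = 4*((o² + o) + o) = 4*((o + o²) + o) = 4*(o² + 2*o) = 4*o² + 8*o)
-11866/39200 + (P*21 + h(7))/13678 = -11866/39200 + (20*21 + 4*7*(2 + 7))/13678 = -11866*1/39200 + (420 + 4*7*9)*(1/13678) = -5933/19600 + (420 + 252)*(1/13678) = -5933/19600 + 672*(1/13678) = -5933/19600 + 48/977 = -4855741/19149200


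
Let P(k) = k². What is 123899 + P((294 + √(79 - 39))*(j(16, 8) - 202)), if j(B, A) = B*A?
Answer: 473666475 + 6439776*√10 ≈ 4.9403e+8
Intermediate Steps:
j(B, A) = A*B
123899 + P((294 + √(79 - 39))*(j(16, 8) - 202)) = 123899 + ((294 + √(79 - 39))*(8*16 - 202))² = 123899 + ((294 + √40)*(128 - 202))² = 123899 + ((294 + 2*√10)*(-74))² = 123899 + (-21756 - 148*√10)²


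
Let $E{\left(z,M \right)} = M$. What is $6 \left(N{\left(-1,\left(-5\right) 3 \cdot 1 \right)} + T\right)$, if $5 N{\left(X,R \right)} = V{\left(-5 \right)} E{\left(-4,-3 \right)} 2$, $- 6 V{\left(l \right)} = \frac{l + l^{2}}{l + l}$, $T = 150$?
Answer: $\frac{4488}{5} \approx 897.6$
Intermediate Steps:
$V{\left(l \right)} = - \frac{l + l^{2}}{12 l}$ ($V{\left(l \right)} = - \frac{\left(l + l^{2}\right) \frac{1}{l + l}}{6} = - \frac{\left(l + l^{2}\right) \frac{1}{2 l}}{6} = - \frac{\frac{1}{2} \frac{1}{l} \left(l + l^{2}\right)}{6} = - \frac{l + l^{2}}{12 l}$)
$N{\left(X,R \right)} = - \frac{2}{5}$ ($N{\left(X,R \right)} = \frac{\left(- \frac{1}{12} - - \frac{5}{12}\right) \left(-3\right) 2}{5} = \frac{\left(- \frac{1}{12} + \frac{5}{12}\right) \left(-3\right) 2}{5} = \frac{\frac{1}{3} \left(-3\right) 2}{5} = \frac{\left(-1\right) 2}{5} = \frac{1}{5} \left(-2\right) = - \frac{2}{5}$)
$6 \left(N{\left(-1,\left(-5\right) 3 \cdot 1 \right)} + T\right) = 6 \left(- \frac{2}{5} + 150\right) = 6 \cdot \frac{748}{5} = \frac{4488}{5}$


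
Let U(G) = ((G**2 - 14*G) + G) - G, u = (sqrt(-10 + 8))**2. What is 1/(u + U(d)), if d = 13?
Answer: -1/15 ≈ -0.066667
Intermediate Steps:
u = -2 (u = (sqrt(-2))**2 = (I*sqrt(2))**2 = -2)
U(G) = G**2 - 14*G (U(G) = (G**2 - 13*G) - G = G**2 - 14*G)
1/(u + U(d)) = 1/(-2 + 13*(-14 + 13)) = 1/(-2 + 13*(-1)) = 1/(-2 - 13) = 1/(-15) = -1/15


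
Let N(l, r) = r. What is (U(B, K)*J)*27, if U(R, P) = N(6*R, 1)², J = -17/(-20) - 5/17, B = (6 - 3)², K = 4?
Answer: 5103/340 ≈ 15.009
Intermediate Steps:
B = 9 (B = 3² = 9)
J = 189/340 (J = -17*(-1/20) - 5*1/17 = 17/20 - 5/17 = 189/340 ≈ 0.55588)
U(R, P) = 1 (U(R, P) = 1² = 1)
(U(B, K)*J)*27 = (1*(189/340))*27 = (189/340)*27 = 5103/340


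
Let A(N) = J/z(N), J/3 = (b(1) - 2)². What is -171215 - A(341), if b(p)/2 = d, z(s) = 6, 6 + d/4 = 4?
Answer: -171377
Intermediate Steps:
d = -8 (d = -24 + 4*4 = -24 + 16 = -8)
b(p) = -16 (b(p) = 2*(-8) = -16)
J = 972 (J = 3*(-16 - 2)² = 3*(-18)² = 3*324 = 972)
A(N) = 162 (A(N) = 972/6 = 972*(⅙) = 162)
-171215 - A(341) = -171215 - 1*162 = -171215 - 162 = -171377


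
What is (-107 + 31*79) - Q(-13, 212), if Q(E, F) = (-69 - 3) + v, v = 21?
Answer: 2393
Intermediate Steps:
Q(E, F) = -51 (Q(E, F) = (-69 - 3) + 21 = -72 + 21 = -51)
(-107 + 31*79) - Q(-13, 212) = (-107 + 31*79) - 1*(-51) = (-107 + 2449) + 51 = 2342 + 51 = 2393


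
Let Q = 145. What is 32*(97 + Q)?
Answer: 7744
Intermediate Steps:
32*(97 + Q) = 32*(97 + 145) = 32*242 = 7744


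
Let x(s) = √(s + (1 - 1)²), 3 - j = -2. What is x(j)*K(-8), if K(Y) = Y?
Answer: -8*√5 ≈ -17.889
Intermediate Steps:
j = 5 (j = 3 - 1*(-2) = 3 + 2 = 5)
x(s) = √s (x(s) = √(s + 0²) = √(s + 0) = √s)
x(j)*K(-8) = √5*(-8) = -8*√5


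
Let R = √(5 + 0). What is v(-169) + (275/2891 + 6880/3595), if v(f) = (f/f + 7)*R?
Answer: 4175741/2078629 + 8*√5 ≈ 19.897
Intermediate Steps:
R = √5 ≈ 2.2361
v(f) = 8*√5 (v(f) = (f/f + 7)*√5 = (1 + 7)*√5 = 8*√5)
v(-169) + (275/2891 + 6880/3595) = 8*√5 + (275/2891 + 6880/3595) = 8*√5 + (275*(1/2891) + 6880*(1/3595)) = 8*√5 + (275/2891 + 1376/719) = 8*√5 + 4175741/2078629 = 4175741/2078629 + 8*√5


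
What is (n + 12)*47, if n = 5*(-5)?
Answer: -611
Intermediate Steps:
n = -25
(n + 12)*47 = (-25 + 12)*47 = -13*47 = -611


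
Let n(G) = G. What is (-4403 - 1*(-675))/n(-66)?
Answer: 1864/33 ≈ 56.485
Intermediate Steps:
(-4403 - 1*(-675))/n(-66) = (-4403 - 1*(-675))/(-66) = (-4403 + 675)*(-1/66) = -3728*(-1/66) = 1864/33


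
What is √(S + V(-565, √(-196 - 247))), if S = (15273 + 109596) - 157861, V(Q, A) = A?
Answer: √(-32992 + I*√443) ≈ 0.0579 + 181.64*I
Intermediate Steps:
S = -32992 (S = 124869 - 157861 = -32992)
√(S + V(-565, √(-196 - 247))) = √(-32992 + √(-196 - 247)) = √(-32992 + √(-443)) = √(-32992 + I*√443)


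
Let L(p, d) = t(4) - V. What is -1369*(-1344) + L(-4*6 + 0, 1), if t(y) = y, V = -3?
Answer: 1839943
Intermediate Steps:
L(p, d) = 7 (L(p, d) = 4 - 1*(-3) = 4 + 3 = 7)
-1369*(-1344) + L(-4*6 + 0, 1) = -1369*(-1344) + 7 = 1839936 + 7 = 1839943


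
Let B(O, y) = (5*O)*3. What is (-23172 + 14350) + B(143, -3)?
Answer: -6677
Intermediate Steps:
B(O, y) = 15*O
(-23172 + 14350) + B(143, -3) = (-23172 + 14350) + 15*143 = -8822 + 2145 = -6677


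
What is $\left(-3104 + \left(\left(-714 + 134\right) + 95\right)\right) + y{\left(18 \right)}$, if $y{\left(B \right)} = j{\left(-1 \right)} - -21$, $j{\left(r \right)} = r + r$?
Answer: $-3570$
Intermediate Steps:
$j{\left(r \right)} = 2 r$
$y{\left(B \right)} = 19$ ($y{\left(B \right)} = 2 \left(-1\right) - -21 = -2 + 21 = 19$)
$\left(-3104 + \left(\left(-714 + 134\right) + 95\right)\right) + y{\left(18 \right)} = \left(-3104 + \left(\left(-714 + 134\right) + 95\right)\right) + 19 = \left(-3104 + \left(-580 + 95\right)\right) + 19 = \left(-3104 - 485\right) + 19 = -3589 + 19 = -3570$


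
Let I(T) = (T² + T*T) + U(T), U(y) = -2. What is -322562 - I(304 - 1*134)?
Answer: -380360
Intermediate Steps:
I(T) = -2 + 2*T² (I(T) = (T² + T*T) - 2 = (T² + T²) - 2 = 2*T² - 2 = -2 + 2*T²)
-322562 - I(304 - 1*134) = -322562 - (-2 + 2*(304 - 1*134)²) = -322562 - (-2 + 2*(304 - 134)²) = -322562 - (-2 + 2*170²) = -322562 - (-2 + 2*28900) = -322562 - (-2 + 57800) = -322562 - 1*57798 = -322562 - 57798 = -380360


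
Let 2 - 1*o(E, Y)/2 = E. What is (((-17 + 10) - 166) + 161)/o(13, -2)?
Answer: 6/11 ≈ 0.54545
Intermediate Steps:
o(E, Y) = 4 - 2*E
(((-17 + 10) - 166) + 161)/o(13, -2) = (((-17 + 10) - 166) + 161)/(4 - 2*13) = ((-7 - 166) + 161)/(4 - 26) = (-173 + 161)/(-22) = -12*(-1/22) = 6/11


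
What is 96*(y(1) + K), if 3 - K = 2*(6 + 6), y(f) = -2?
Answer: -2208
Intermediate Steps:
K = -21 (K = 3 - 2*(6 + 6) = 3 - 2*12 = 3 - 1*24 = 3 - 24 = -21)
96*(y(1) + K) = 96*(-2 - 21) = 96*(-23) = -2208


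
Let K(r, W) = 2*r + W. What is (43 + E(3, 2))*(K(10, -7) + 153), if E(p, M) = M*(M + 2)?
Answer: 8466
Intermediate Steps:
K(r, W) = W + 2*r
E(p, M) = M*(2 + M)
(43 + E(3, 2))*(K(10, -7) + 153) = (43 + 2*(2 + 2))*((-7 + 2*10) + 153) = (43 + 2*4)*((-7 + 20) + 153) = (43 + 8)*(13 + 153) = 51*166 = 8466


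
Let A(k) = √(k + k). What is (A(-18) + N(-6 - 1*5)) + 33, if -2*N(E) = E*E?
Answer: -55/2 + 6*I ≈ -27.5 + 6.0*I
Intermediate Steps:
N(E) = -E²/2 (N(E) = -E*E/2 = -E²/2)
A(k) = √2*√k (A(k) = √(2*k) = √2*√k)
(A(-18) + N(-6 - 1*5)) + 33 = (√2*√(-18) - (-6 - 1*5)²/2) + 33 = (√2*(3*I*√2) - (-6 - 5)²/2) + 33 = (6*I - ½*(-11)²) + 33 = (6*I - ½*121) + 33 = (6*I - 121/2) + 33 = (-121/2 + 6*I) + 33 = -55/2 + 6*I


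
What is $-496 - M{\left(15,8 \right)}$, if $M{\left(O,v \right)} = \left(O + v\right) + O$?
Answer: $-534$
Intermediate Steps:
$M{\left(O,v \right)} = v + 2 O$
$-496 - M{\left(15,8 \right)} = -496 - \left(8 + 2 \cdot 15\right) = -496 - \left(8 + 30\right) = -496 - 38 = -534$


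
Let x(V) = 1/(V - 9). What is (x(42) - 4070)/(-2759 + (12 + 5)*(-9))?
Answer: 19187/13728 ≈ 1.3977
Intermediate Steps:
x(V) = 1/(-9 + V)
(x(42) - 4070)/(-2759 + (12 + 5)*(-9)) = (1/(-9 + 42) - 4070)/(-2759 + (12 + 5)*(-9)) = (1/33 - 4070)/(-2759 + 17*(-9)) = (1/33 - 4070)/(-2759 - 153) = -134309/33/(-2912) = -134309/33*(-1/2912) = 19187/13728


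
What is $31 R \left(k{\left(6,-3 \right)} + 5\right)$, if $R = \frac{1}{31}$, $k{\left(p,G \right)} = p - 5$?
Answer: $6$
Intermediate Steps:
$k{\left(p,G \right)} = -5 + p$ ($k{\left(p,G \right)} = p - 5 = -5 + p$)
$R = \frac{1}{31} \approx 0.032258$
$31 R \left(k{\left(6,-3 \right)} + 5\right) = 31 \frac{\left(-5 + 6\right) + 5}{31} = 31 \frac{1 + 5}{31} = 31 \cdot \frac{1}{31} \cdot 6 = 31 \cdot \frac{6}{31} = 6$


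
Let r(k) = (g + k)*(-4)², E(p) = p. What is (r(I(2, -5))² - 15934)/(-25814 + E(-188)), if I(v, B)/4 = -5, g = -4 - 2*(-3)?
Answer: -33505/13001 ≈ -2.5771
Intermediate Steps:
g = 2 (g = -4 + 6 = 2)
I(v, B) = -20 (I(v, B) = 4*(-5) = -20)
r(k) = 32 + 16*k (r(k) = (2 + k)*(-4)² = (2 + k)*16 = 32 + 16*k)
(r(I(2, -5))² - 15934)/(-25814 + E(-188)) = ((32 + 16*(-20))² - 15934)/(-25814 - 188) = ((32 - 320)² - 15934)/(-26002) = ((-288)² - 15934)*(-1/26002) = (82944 - 15934)*(-1/26002) = 67010*(-1/26002) = -33505/13001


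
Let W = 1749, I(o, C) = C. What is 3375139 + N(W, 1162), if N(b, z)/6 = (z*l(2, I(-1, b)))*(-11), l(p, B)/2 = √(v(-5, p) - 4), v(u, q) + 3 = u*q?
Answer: 3375139 - 153384*I*√17 ≈ 3.3751e+6 - 6.3242e+5*I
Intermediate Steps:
v(u, q) = -3 + q*u (v(u, q) = -3 + u*q = -3 + q*u)
l(p, B) = 2*√(-7 - 5*p) (l(p, B) = 2*√((-3 + p*(-5)) - 4) = 2*√((-3 - 5*p) - 4) = 2*√(-7 - 5*p))
N(b, z) = -132*I*z*√17 (N(b, z) = 6*((z*(2*√(-7 - 5*2)))*(-11)) = 6*((z*(2*√(-7 - 10)))*(-11)) = 6*((z*(2*√(-17)))*(-11)) = 6*((z*(2*(I*√17)))*(-11)) = 6*((z*(2*I*√17))*(-11)) = 6*((2*I*z*√17)*(-11)) = 6*(-22*I*z*√17) = -132*I*z*√17)
3375139 + N(W, 1162) = 3375139 - 132*I*1162*√17 = 3375139 - 153384*I*√17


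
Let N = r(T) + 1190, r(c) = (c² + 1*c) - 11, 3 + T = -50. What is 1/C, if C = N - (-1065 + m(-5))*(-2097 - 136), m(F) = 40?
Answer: -1/2284890 ≈ -4.3766e-7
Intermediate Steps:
T = -53 (T = -3 - 50 = -53)
r(c) = -11 + c + c² (r(c) = (c² + c) - 11 = (c + c²) - 11 = -11 + c + c²)
N = 3935 (N = (-11 - 53 + (-53)²) + 1190 = (-11 - 53 + 2809) + 1190 = 2745 + 1190 = 3935)
C = -2284890 (C = 3935 - (-1065 + 40)*(-2097 - 136) = 3935 - (-1025)*(-2233) = 3935 - 1*2288825 = 3935 - 2288825 = -2284890)
1/C = 1/(-2284890) = -1/2284890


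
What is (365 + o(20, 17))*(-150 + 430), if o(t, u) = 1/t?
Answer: 102214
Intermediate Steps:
(365 + o(20, 17))*(-150 + 430) = (365 + 1/20)*(-150 + 430) = (365 + 1/20)*280 = (7301/20)*280 = 102214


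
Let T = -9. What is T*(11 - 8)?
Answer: -27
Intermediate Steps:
T*(11 - 8) = -9*(11 - 8) = -9*3 = -27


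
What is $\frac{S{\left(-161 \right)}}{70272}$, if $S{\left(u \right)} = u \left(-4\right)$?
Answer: $\frac{161}{17568} \approx 0.0091644$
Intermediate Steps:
$S{\left(u \right)} = - 4 u$
$\frac{S{\left(-161 \right)}}{70272} = \frac{\left(-4\right) \left(-161\right)}{70272} = 644 \cdot \frac{1}{70272} = \frac{161}{17568}$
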